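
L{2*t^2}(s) 4/s^3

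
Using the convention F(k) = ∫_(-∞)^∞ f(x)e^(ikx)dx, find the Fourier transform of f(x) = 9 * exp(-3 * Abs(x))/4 27/(2 * (k^2 + 9))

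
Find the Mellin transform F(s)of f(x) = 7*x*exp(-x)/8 7*gamma(s + 1)/8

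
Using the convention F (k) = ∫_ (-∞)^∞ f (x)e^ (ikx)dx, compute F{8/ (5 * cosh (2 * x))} 4 * pi/ (5 * cosh (pi * k/4))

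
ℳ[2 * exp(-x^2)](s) gamma(s/2)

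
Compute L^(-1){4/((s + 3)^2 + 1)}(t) 4*exp(-3*t)*sin(t)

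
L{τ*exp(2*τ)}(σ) (σ - 2)^(-2)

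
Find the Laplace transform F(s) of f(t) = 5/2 5/(2*s) 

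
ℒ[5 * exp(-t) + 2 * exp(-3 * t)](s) 5/(s + 1) + 2/(s + 3)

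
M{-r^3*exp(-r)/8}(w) -gamma(w + 3)/8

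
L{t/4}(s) 1/(4*s^2)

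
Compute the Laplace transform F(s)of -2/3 -2/(3*s)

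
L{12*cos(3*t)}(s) 12*s/(s^2 + 9)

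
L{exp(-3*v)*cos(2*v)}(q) (q + 3)/((q + 3)^2 + 4)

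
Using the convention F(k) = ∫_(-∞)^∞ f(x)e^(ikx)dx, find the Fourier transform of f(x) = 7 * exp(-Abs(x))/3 14/(3 * (k^2 + 1))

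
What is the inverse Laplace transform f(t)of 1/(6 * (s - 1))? exp(t)/6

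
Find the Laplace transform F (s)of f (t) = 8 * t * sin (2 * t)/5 32 * s/ (5 * (s^2 + 4)^2)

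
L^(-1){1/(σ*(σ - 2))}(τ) exp(τ)*sinh(τ)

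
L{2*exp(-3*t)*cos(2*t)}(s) 2*(s+3)/((s+3)^2+4)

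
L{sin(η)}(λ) 1/(λ^2 + 1)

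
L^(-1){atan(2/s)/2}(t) sin(2 * t)/(2 * t)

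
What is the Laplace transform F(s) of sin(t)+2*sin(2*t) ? 1/(s^2+1)+4/(s^2+4) 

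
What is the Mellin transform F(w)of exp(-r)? gamma(w)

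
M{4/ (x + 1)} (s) 4*pi*csc (pi*s)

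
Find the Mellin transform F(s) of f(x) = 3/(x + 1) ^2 -3 * pi * (s - 1) /sin(pi * s) 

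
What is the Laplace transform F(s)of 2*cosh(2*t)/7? 2*s/(7*(s^2 - 4))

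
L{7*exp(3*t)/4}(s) 7/(4*(s - 3))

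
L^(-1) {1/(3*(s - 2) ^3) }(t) t^2*exp(2*t) /6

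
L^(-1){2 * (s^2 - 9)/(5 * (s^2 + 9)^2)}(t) 2 * t * cos(3 * t)/5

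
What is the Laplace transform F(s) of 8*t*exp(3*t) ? 8/(s - 3) ^2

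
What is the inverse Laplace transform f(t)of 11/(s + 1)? 11*exp(-t)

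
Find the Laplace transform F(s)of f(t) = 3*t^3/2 9/s^4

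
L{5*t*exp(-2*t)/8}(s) 5/(8*(s + 2)^2)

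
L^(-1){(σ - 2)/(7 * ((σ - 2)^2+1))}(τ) exp(2 * τ) * cos(τ)/7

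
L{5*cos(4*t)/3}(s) 5*s/(3*(s^2+16))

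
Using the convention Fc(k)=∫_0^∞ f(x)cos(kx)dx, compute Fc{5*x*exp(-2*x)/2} 5*(4 - k^2)/(2*(k^2 + 4)^2)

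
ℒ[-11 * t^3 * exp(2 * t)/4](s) -33/(2 * (s - 2)^4)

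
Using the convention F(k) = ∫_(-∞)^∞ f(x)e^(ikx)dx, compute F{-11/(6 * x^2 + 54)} -11 * pi * exp(-3 * Abs(k))/18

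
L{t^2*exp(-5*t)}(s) 2/(s + 5)^3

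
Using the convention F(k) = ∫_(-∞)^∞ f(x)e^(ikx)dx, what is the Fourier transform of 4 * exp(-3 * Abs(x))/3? 8/(k^2 + 9)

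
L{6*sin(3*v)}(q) 18/(q^2+9)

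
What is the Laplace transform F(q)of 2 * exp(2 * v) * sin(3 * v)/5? 6/(5 * ((q - 2)^2 + 9))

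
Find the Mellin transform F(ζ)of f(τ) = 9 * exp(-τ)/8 9 * gamma(ζ)/8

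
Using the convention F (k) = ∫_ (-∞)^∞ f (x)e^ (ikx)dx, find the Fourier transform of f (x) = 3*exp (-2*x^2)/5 3*sqrt (2)*sqrt (pi)*exp (-k^2/8)/10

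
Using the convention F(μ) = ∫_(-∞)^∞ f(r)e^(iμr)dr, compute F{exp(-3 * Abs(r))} 6/(μ^2 + 9)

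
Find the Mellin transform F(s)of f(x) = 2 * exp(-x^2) gamma(s/2)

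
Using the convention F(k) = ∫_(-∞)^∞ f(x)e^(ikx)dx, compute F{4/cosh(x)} 4 * pi/cosh(pi * k/2)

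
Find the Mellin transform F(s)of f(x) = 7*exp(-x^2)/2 7*gamma(s/2)/4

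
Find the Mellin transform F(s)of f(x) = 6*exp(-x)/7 6*gamma(s)/7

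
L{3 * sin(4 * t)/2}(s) 6/(s^2 + 16)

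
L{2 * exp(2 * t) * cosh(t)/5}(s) 2 * (s - 2)/(5 * ((s - 2)^2 - 1))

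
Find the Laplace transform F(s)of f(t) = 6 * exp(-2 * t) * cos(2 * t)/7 6 * (s + 2)/(7 * ((s + 2)^2 + 4))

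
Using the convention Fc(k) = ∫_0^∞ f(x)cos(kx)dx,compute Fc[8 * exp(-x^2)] 4 * sqrt(pi) * exp(-k^2/4)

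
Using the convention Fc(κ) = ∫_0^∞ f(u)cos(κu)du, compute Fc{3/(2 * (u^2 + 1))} 3 * pi * exp(-κ)/4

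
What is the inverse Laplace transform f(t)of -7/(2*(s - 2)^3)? -7*t^2*exp(2*t)/4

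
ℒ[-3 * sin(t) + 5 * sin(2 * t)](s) 10/(s^2 + 4) - 3/(s^2 + 1) 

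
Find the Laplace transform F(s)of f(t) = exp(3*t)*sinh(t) 1/((s - 3)^2-1)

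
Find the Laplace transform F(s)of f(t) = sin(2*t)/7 2/(7*(s^2+4))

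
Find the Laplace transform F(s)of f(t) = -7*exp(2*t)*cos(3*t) 7*(2 - s)/((s - 2)^2 + 9)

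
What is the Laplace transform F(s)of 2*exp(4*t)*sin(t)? 2/((s - 4)^2 + 1)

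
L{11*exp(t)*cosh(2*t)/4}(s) 11*(s - 1)/(4*((s - 1)^2 - 4))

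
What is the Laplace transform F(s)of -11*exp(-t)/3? -11/(3*s + 3)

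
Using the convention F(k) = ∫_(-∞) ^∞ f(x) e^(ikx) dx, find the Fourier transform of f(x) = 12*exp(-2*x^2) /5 6*sqrt(2)*sqrt(pi)*exp(-k^2/8) /5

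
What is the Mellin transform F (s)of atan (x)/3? -pi*sec (pi*s/2)/ (6*s)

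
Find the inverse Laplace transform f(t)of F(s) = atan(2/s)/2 sin(2*t)/(2*t)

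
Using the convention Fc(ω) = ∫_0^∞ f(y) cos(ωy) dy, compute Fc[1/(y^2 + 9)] pi*exp(-3*ω) /6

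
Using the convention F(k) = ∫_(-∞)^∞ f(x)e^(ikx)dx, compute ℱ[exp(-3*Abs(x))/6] 1/(k^2 + 9)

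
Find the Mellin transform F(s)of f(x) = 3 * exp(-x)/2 3 * gamma(s)/2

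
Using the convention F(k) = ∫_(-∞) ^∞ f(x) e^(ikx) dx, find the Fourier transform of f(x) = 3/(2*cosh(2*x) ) 3*pi/(4*cosh(pi*k/4) ) 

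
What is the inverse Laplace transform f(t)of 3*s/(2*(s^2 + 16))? 3*cos(4*t)/2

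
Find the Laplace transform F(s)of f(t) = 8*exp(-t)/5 8/(5*(s + 1))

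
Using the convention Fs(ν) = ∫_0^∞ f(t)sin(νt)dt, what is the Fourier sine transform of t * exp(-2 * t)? 4 * ν/(ν^2 + 4)^2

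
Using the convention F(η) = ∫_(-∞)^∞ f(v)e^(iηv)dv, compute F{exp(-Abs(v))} 2/(η^2 + 1)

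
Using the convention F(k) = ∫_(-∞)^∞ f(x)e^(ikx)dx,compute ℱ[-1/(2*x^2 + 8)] -pi*exp(-2*Abs(k))/4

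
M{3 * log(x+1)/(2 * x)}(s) -3 * pi * csc(pi * s)/(2 * s - 2)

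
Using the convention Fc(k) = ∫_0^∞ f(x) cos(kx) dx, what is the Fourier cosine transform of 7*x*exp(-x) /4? 7*(1 - k^2) /(4*(k^2 + 1) ^2) 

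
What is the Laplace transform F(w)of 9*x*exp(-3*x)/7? 9/(7*(w + 3)^2)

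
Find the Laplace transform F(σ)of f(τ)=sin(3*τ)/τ atan(3/σ)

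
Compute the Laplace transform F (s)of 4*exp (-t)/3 4/ (3*(s+1))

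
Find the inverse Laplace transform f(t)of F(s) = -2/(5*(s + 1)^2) -2*t*exp(-t)/5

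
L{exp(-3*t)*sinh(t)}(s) 1/((s + 3)^2-1)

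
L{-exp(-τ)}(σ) -1/(σ + 1)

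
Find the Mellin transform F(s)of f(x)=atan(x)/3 -pi * sec(pi * s/2)/(6 * s)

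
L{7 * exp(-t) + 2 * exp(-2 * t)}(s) 7/(s + 1) + 2/(s + 2)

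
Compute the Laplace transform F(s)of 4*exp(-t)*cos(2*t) 4*(s + 1)/((s + 1)^2 + 4)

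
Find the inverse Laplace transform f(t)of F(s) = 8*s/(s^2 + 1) 8*cos(t)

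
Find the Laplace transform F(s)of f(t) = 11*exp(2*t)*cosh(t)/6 11*(s - 2)/(6*((s - 2)^2 - 1))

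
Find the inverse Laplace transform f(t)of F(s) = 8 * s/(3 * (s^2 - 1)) 8 * cosh(t)/3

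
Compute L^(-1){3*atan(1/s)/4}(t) 3*sin(t)/(4*t)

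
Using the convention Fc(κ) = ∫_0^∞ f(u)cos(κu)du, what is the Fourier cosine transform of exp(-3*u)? 3/(κ^2 + 9)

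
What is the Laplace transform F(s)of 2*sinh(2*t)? 4/(s^2 - 4)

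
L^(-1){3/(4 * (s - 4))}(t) 3 * exp(4 * t)/4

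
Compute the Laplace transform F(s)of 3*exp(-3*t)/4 3/(4*(s + 3))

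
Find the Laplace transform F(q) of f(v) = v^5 120/q^6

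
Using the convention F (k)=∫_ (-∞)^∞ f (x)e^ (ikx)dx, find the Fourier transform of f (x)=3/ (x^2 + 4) 3 * pi * exp (-2 * Abs (k))/2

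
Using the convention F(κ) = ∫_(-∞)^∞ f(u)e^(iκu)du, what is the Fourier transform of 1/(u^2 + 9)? pi*exp(-3*Abs(κ))/3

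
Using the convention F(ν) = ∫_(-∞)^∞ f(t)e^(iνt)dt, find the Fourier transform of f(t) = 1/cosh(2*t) pi/(2*cosh(pi*ν/4))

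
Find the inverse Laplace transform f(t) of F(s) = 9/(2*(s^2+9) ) 3*sin(3*t) /2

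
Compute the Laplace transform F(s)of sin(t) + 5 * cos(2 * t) 5 * s/(s^2 + 4) + 1/(s^2 + 1)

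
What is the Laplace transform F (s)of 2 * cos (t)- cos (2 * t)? 2 * s/ (s^2 + 1)- s/ (s^2 + 4)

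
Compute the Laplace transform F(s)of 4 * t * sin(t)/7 8 * s/(7 * (s^2 + 1)^2)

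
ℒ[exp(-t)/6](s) 1/(6 * (s + 1))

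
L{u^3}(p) 6/p^4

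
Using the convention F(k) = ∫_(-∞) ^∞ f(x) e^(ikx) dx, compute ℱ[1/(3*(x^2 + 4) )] pi*exp(-2*Abs(k) ) /6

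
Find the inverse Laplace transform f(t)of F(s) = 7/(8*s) 7/8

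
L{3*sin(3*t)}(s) 9/(s^2 + 9)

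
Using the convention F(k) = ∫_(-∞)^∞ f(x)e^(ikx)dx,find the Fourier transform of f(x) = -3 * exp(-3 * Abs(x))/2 -9/(k^2+9)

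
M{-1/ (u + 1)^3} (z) -pi*(z - 2)*(z - 1)/ (2*sin (pi*z))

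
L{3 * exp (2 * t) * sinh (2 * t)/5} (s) 6/ (5 * s * (s - 4))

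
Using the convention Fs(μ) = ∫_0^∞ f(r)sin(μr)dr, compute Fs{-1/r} -pi/2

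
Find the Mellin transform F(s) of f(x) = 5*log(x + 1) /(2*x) -5*pi*csc(pi*s) /(2*s - 2) 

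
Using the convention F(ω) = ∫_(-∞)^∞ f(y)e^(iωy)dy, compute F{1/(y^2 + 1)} pi * exp(-Abs(ω))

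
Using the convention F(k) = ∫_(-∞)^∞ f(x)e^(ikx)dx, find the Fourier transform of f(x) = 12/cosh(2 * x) 6 * pi/cosh(pi * k/4)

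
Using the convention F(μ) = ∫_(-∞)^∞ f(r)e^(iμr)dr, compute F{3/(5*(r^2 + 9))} pi*exp(-3*Abs(μ))/5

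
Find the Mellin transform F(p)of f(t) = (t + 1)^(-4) gamma(p)*gamma(4 - p)/6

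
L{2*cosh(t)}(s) 2*s/(s^2 - 1)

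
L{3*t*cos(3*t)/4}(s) 3*(s^2 - 9)/(4*(s^2 + 9)^2)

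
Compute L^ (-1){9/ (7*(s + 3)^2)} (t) 9*t*exp (-3*t)/7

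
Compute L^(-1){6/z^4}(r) r^3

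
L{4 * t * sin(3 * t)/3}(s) 8 * s/(s^2 + 9)^2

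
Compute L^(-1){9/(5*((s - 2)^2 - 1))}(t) 9*exp(2*t)*sinh(t)/5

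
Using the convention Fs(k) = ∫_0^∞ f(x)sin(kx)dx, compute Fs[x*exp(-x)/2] k/(k^2 + 1)^2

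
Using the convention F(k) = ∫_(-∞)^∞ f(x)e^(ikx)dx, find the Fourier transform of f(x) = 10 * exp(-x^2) 10 * sqrt(pi) * exp(-k^2/4)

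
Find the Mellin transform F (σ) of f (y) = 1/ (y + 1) pi * csc (pi * σ) 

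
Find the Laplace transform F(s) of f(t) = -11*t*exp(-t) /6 -11/(6*(s + 1) ^2) 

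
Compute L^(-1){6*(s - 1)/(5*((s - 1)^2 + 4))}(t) 6*exp(t)*cos(2*t)/5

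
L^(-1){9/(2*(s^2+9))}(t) 3*sin(3*t)/2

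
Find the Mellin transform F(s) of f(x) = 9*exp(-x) 9*gamma(s) 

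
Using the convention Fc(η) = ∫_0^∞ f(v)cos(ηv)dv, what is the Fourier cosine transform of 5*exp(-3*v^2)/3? 5*sqrt(3)*sqrt(pi)*exp(-η^2/12)/18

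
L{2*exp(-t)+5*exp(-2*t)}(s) 2/(s+1)+5/(s+2)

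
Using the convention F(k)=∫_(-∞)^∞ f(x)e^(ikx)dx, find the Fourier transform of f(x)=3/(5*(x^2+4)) 3*pi*exp(-2*Abs(k))/10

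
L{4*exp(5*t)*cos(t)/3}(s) 4*(s - 5)/(3*((s - 5)^2 + 1))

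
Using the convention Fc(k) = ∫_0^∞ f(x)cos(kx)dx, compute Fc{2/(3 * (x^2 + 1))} pi * exp(-k)/3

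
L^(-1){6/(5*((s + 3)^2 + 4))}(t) 3*exp(-3*t)*sin(2*t)/5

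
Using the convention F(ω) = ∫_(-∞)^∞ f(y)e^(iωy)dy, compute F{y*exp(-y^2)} I*sqrt(pi)*ω*exp(-ω^2/4)/2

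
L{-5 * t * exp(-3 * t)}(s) -5/(s + 3)^2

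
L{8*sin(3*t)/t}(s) 8*atan(3/s)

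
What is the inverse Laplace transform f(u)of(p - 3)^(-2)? u*exp(3*u)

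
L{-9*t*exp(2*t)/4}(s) -9/(4*(s - 2)^2)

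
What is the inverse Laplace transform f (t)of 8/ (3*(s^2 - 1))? 8*sinh (t)/3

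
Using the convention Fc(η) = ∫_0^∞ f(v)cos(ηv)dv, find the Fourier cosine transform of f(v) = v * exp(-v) (1 - η^2)/(η^2 + 1)^2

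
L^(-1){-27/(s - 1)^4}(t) -9*t^3*exp(t)/2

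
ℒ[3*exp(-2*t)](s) 3/(s + 2)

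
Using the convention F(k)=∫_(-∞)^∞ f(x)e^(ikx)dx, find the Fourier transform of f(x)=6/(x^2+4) 3 * pi * exp(-2 * Abs(k))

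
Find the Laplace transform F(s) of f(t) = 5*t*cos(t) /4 5*(s^2 - 1) /(4*(s^2 + 1) ^2) 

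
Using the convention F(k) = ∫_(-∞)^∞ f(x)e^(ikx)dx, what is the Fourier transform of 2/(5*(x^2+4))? pi*exp(-2*Abs(k))/5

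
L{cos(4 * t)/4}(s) s/(4 * (s^2 + 16))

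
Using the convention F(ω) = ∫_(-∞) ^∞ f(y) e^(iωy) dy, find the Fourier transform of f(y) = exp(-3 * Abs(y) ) 6/(ω^2 + 9) 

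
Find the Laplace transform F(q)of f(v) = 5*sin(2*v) 10/(q^2 + 4)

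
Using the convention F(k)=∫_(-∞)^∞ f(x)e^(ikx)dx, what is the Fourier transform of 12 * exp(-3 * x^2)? 4 * sqrt(3) * sqrt(pi) * exp(-k^2/12)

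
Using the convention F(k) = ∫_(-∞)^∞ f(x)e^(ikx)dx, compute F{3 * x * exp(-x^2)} 3 * I * sqrt(pi) * k * exp(-k^2/4)/2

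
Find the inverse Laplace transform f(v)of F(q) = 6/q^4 v^3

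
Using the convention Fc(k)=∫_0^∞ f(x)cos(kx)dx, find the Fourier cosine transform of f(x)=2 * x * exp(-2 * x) 2 * (4 - k^2)/(k^2 + 4)^2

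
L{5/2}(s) 5/(2*s)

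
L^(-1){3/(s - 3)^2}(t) 3 * t * exp(3 * t)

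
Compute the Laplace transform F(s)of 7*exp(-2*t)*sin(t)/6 7/(6*((s + 2)^2 + 1))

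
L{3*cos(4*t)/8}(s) 3*s/(8*(s^2 + 16))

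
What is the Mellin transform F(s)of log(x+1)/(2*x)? -pi*csc(pi*s)/(2*s - 2)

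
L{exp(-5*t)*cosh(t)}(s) (s + 5)/((s + 5)^2-1)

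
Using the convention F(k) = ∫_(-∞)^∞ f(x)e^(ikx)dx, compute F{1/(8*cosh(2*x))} pi/(16*cosh(pi*k/4))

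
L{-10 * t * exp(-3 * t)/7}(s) -10/(7 * (s+3)^2)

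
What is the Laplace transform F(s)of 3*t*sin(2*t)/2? 6*s/(s^2 + 4)^2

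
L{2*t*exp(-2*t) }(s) 2/(s + 2) ^2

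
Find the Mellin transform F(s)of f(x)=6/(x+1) 6 * pi * csc(pi * s)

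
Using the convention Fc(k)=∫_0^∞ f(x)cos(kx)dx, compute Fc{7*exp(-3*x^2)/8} 7*sqrt(3)*sqrt(pi)*exp(-k^2/12)/48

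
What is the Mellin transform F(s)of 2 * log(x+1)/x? -2 * pi * csc(pi * s)/(s - 1)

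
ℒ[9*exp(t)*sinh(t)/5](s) 9/(5*s*(s - 2))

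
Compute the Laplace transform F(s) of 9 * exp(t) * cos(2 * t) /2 9 * (s - 1) /(2 * ((s - 1) ^2 + 4) ) 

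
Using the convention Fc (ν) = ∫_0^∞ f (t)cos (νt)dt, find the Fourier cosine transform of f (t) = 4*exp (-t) 4/ (ν^2 + 1)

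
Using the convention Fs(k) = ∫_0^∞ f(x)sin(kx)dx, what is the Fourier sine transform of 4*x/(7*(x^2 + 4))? 2*pi*exp(-2*k)/7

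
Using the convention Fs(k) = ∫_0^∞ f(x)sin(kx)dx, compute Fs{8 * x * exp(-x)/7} 16 * k/(7 * (k^2+1)^2)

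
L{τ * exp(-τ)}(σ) (σ + 1)^(-2)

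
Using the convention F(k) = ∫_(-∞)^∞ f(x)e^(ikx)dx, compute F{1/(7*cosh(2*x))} pi/(14*cosh(pi*k/4))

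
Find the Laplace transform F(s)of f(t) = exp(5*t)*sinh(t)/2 1/(2*((s - 5)^2 - 1))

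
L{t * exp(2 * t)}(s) (s - 2)^(-2)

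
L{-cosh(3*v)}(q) -q/(q^2 - 9)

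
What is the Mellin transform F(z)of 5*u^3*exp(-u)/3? 5*gamma(z + 3)/3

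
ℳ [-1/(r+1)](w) -pi*csc(pi*w)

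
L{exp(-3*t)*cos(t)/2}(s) (s + 3)/(2*((s + 3)^2 + 1))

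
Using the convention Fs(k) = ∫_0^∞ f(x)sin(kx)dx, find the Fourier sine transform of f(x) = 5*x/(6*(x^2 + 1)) 5*pi*exp(-k)/12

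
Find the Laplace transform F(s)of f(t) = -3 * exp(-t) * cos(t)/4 3 * (-s - 1)/(4 * ((s + 1)^2 + 1))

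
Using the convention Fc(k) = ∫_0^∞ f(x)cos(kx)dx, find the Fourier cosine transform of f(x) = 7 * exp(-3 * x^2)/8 7 * sqrt(3) * sqrt(pi) * exp(-k^2/12)/48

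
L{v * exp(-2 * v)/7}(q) 1/(7 * (q + 2)^2)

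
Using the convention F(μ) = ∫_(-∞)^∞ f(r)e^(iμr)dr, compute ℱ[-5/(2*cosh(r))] -5*pi/(2*cosh(pi*μ/2))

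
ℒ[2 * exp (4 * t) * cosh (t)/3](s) 2 * (s - 4)/ (3 * ( (s - 4)^2 - 1))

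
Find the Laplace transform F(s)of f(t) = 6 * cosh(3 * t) 6 * s/(s^2-9)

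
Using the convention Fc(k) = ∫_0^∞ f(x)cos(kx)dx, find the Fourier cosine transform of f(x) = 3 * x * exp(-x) 3 * (1 - k^2)/(k^2+1)^2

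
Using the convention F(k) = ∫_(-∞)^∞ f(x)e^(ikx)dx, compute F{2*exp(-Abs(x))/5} 4/(5*(k^2 + 1))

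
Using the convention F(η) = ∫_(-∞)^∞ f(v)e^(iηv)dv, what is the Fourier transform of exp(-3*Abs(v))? 6/(η^2 + 9)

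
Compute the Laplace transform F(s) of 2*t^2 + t s^(-2) + 4/s^3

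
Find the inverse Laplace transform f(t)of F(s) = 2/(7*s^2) 2*t/7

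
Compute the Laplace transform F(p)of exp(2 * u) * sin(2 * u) 2/((p - 2)^2 + 4)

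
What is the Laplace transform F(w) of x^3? 6/w^4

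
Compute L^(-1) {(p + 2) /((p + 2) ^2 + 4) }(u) exp(-2 * u) * cos(2 * u) 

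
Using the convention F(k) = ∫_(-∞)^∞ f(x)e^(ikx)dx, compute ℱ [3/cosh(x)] 3 * pi/cosh(pi * k/2)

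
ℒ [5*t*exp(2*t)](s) 5/(s - 2)^2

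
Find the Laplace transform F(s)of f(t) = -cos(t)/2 -s/(2*s^2 + 2)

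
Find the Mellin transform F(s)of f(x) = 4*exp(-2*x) 2^(2 - s)*gamma(s)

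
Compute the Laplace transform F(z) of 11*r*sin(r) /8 11*z/(4*(z^2 + 1) ^2) 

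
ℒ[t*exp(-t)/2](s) 1/(2*(s + 1)^2)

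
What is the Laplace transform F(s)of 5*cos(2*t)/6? 5*s/(6*(s^2 + 4))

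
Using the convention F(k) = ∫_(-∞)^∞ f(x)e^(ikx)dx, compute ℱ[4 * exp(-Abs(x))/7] 8/(7 * (k^2 + 1))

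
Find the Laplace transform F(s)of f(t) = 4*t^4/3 32/s^5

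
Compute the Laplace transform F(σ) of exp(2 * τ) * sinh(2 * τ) 2/(σ * (σ - 4) ) 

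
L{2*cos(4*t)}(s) 2*s/(s^2 + 16)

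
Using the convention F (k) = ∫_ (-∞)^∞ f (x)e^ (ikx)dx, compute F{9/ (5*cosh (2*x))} 9*pi/ (10*cosh (pi*k/4))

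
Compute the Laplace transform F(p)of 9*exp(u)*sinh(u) 9/(p*(p - 2))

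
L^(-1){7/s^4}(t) 7*t^3/6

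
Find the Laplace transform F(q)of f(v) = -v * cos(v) (1 - q^2)/(q^2 + 1)^2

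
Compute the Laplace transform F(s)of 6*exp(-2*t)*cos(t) 6*(s + 2)/((s + 2)^2 + 1)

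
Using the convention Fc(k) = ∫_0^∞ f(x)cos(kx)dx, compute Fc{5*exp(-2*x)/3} 10/(3*(k^2 + 4))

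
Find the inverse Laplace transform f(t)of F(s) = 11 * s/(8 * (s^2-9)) 11 * cosh(3 * t)/8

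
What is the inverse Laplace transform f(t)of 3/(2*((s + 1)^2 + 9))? exp(-t)*sin(3*t)/2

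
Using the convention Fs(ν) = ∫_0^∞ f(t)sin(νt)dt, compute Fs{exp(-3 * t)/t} atan(ν/3)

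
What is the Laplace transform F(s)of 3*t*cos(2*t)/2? 3*(s^2 - 4)/(2*(s^2 + 4)^2)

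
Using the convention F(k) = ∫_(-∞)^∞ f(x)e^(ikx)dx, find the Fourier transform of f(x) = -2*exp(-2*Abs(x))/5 -8/(5*k^2 + 20)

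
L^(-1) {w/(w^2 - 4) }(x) cosh(2*x) 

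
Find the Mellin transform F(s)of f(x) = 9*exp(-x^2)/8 9*gamma(s/2)/16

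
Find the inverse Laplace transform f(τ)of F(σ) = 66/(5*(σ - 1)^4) 11*τ^3*exp(τ)/5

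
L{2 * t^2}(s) 4/s^3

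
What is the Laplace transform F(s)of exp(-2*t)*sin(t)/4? 1/(4*((s + 2)^2 + 1))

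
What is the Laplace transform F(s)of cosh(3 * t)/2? s/(2 * (s^2 - 9))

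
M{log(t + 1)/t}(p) -pi*csc(pi*p)/(p - 1)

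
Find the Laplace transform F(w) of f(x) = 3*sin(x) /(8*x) 3*atan(1/w) /8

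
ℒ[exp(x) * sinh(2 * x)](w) 2/((w - 1)^2 - 4)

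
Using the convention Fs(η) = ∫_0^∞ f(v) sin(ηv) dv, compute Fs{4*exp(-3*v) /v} 4*atan(η/3) 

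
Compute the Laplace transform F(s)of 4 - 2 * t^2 4/s - 4/s^3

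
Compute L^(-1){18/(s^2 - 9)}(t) 6*sinh(3*t)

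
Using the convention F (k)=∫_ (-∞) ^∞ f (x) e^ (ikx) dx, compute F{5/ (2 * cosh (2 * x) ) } 5 * pi/ (4 * cosh (pi * k/4) ) 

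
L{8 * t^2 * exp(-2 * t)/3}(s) 16/(3 * (s+2)^3)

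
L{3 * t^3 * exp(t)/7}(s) 18/(7 * (s - 1)^4)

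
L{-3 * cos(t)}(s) -3 * s/(s^2 + 1)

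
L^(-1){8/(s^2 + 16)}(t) 2 * sin(4 * t)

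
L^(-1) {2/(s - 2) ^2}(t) 2 * t * exp(2 * t) 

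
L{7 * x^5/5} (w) 168/w^6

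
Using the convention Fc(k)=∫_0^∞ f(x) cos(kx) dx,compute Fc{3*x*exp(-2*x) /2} 3*(4 - k^2) /(2*(k^2 + 4) ^2) 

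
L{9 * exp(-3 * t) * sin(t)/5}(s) 9/(5 * ((s + 3)^2 + 1))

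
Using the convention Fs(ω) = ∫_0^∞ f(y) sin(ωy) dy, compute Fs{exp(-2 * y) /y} atan(ω/2) 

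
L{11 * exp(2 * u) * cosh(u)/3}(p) 11 * (p - 2)/(3 * ((p - 2)^2 - 1))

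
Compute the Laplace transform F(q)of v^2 2/q^3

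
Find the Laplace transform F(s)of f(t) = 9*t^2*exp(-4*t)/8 9/(4*(s + 4)^3)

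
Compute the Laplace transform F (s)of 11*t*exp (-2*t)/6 11/ (6*(s + 2)^2)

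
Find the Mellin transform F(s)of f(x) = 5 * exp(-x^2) 5 * gamma(s/2)/2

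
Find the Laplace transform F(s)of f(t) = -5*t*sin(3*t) -30*s/(s^2 + 9)^2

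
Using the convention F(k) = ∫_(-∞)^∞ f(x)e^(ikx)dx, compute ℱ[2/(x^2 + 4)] pi * exp(-2 * Abs(k))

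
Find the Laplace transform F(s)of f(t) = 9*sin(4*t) 36/(s^2 + 16)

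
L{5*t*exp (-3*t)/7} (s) 5/ (7*(s + 3)^2)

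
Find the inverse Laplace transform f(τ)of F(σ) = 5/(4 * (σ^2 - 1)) 5 * sinh(τ)/4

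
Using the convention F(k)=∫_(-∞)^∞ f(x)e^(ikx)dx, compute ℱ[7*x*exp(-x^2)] 7*I*sqrt(pi)*k*exp(-k^2/4)/2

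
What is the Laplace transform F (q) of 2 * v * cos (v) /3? 2 * (q^2 - 1) / (3 * (q^2 + 1) ^2) 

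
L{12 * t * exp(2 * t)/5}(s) 12/(5 * (s - 2)^2)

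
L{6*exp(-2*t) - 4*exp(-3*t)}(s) 6/(s+2) - 4/(s+3)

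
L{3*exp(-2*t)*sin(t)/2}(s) 3/(2*((s + 2)^2 + 1))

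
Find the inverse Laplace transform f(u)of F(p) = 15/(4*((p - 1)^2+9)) 5*exp(u)*sin(3*u)/4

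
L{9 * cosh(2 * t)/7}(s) 9 * s/(7 * (s^2 - 4))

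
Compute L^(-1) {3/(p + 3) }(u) 3*exp(-3*u) 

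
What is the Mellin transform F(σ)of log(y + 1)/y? -pi * csc(pi * σ)/(σ - 1)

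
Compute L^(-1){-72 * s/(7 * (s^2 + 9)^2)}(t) -12 * t * sin(3 * t)/7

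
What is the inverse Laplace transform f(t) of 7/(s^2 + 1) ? 7 * sin(t) 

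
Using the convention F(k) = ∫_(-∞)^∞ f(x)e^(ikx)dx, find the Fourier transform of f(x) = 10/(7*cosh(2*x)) 5*pi/(7*cosh(pi*k/4))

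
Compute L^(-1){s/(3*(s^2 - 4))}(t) cosh(2*t)/3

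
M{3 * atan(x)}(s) -3 * pi * sec(pi * s/2)/(2 * s)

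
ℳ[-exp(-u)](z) -gamma(z)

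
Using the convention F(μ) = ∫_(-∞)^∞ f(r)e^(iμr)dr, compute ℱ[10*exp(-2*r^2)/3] 5*sqrt(2)*sqrt(pi)*exp(-μ^2/8)/3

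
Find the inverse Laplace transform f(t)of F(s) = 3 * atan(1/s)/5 3 * sin(t)/(5 * t)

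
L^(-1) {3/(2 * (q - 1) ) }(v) 3 * exp(v) /2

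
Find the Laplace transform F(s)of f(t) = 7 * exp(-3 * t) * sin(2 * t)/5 14/(5 * ((s + 3)^2 + 4))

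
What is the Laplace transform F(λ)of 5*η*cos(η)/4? 5*(λ^2 - 1)/(4*(λ^2+1)^2)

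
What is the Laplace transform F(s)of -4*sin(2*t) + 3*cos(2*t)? 3*s/(s^2 + 4) - 8/(s^2 + 4)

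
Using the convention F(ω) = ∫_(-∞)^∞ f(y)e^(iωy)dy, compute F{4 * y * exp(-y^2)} 2 * I * sqrt(pi) * ω * exp(-ω^2/4)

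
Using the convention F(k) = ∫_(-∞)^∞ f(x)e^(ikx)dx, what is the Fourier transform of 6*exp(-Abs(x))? 12/(k^2 + 1)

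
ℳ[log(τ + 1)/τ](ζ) -pi*csc(pi*ζ)/(ζ - 1)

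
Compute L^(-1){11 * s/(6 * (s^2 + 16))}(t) 11 * cos(4 * t)/6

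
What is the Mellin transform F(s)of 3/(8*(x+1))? 3*pi*csc(pi*s)/8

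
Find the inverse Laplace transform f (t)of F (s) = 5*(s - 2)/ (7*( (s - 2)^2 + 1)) 5*exp (2*t)*cos (t)/7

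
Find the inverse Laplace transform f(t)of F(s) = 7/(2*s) 7/2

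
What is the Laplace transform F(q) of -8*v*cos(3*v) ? 8*(9 - q^2) /(q^2 + 9) ^2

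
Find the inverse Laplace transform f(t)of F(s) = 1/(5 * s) 1/5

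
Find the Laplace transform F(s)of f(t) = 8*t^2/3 16/(3*s^3)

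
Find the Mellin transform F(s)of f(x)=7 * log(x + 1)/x -7 * pi * csc(pi * s)/(s - 1)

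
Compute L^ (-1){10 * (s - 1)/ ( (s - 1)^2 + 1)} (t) 10 * exp (t) * cos (t)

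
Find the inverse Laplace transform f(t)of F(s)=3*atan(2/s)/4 3*sin(2*t)/(4*t)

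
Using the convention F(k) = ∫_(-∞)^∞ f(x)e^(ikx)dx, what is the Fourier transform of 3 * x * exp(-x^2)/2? 3 * I * sqrt(pi) * k * exp(-k^2/4)/4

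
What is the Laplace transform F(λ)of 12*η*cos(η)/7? 12*(λ^2 - 1)/(7*(λ^2 + 1)^2)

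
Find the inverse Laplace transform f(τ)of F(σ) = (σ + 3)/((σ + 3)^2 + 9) exp(-3 * τ) * cos(3 * τ)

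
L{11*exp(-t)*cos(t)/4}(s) 11*(s + 1)/(4*((s + 1)^2 + 1))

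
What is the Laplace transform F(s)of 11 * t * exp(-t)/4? 11/(4 * (s+1)^2)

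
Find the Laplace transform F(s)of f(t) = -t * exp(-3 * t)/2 -1/(2 * (s + 3)^2)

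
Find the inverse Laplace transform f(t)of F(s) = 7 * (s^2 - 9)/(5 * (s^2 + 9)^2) 7 * t * cos(3 * t)/5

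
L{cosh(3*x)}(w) w/(w^2 - 9)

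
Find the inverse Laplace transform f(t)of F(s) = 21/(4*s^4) 7*t^3/8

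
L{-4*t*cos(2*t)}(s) 4*(4 - s^2)/(s^2 + 4)^2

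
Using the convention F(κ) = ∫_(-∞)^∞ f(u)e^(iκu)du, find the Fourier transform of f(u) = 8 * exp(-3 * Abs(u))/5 48/(5 * (κ^2 + 9))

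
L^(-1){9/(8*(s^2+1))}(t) 9*sin(t)/8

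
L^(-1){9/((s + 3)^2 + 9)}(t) 3*exp(-3*t)*sin(3*t)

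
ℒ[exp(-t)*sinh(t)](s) 1/(s*(s+2))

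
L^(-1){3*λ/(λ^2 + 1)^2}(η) 3*η*sin(η)/2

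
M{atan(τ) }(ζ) -pi * sec(pi * ζ/2) /(2 * ζ) 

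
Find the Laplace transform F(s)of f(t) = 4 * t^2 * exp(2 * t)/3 8/(3 * (s - 2)^3)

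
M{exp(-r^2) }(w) gamma(w/2) /2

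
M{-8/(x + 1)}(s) -8 * pi * csc(pi * s)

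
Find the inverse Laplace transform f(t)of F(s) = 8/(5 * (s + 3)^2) 8 * t * exp(-3 * t)/5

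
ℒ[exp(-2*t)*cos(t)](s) (s + 2)/((s + 2)^2 + 1)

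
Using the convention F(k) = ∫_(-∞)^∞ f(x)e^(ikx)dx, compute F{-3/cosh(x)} -3 * pi/cosh(pi * k/2)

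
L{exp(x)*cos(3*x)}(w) (w - 1)/((w - 1)^2 + 9)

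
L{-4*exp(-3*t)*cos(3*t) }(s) 4*(-s - 3) /((s + 3) ^2 + 9) 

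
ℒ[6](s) 6/s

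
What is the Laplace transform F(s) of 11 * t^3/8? 33/(4 * s^4) 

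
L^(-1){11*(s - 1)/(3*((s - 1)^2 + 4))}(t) 11*exp(t)*cos(2*t)/3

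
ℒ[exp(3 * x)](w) 1/(w - 3)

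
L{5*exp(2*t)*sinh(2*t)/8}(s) 5/(4*s*(s - 4))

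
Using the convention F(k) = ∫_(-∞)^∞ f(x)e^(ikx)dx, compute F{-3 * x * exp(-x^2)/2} -3 * I * sqrt(pi) * k * exp(-k^2/4)/4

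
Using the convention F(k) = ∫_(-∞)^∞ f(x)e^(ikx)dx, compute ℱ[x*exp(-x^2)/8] I*sqrt(pi)*k*exp(-k^2/4)/16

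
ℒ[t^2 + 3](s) 3/s + 2/s^3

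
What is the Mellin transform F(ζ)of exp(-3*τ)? gamma(ζ)/3^ζ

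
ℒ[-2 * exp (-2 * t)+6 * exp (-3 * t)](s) 6/ (s+3) - 2/ (s+2)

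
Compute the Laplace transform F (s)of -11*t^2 -22/s^3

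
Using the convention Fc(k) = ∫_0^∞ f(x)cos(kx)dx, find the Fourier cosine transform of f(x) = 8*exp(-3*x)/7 24/(7*(k^2 + 9))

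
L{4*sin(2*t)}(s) 8/(s^2 + 4)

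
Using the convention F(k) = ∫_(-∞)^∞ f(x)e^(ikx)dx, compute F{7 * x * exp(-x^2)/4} 7 * I * sqrt(pi) * k * exp(-k^2/4)/8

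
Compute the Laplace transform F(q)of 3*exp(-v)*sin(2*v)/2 3/((q + 1)^2 + 4)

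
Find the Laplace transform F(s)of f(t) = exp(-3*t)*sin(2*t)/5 2/(5*((s+3)^2+4))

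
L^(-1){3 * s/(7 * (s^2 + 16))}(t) 3 * cos(4 * t)/7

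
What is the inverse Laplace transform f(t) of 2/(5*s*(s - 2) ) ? 2*exp(t)*sinh(t) /5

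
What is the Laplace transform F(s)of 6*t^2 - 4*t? 12/s^3 - 4/s^2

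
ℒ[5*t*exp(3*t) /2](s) 5/(2*(s - 3) ^2) 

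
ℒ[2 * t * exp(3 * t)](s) 2/(s - 3)^2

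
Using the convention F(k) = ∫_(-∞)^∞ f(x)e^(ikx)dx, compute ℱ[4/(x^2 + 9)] 4 * pi * exp(-3 * Abs(k))/3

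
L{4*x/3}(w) 4/(3*w^2)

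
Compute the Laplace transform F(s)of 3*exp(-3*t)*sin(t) 3/((s+3)^2+1)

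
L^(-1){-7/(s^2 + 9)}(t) -7*sin(3*t)/3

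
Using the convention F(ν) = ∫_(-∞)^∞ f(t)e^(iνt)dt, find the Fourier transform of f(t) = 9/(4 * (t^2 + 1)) 9 * pi * exp(-Abs(ν))/4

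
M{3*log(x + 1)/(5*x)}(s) -3*pi*csc(pi*s)/(5*s - 5)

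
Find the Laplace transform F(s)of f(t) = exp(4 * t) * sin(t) 1/((s - 4)^2 + 1)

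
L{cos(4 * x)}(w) w/(w^2 + 16)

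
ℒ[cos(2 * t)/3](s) s/(3 * (s^2+4))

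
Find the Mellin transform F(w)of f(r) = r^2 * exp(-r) gamma(w+2)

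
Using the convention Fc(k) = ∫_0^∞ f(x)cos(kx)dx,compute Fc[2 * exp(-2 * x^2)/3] sqrt(2) * sqrt(pi) * exp(-k^2/8)/6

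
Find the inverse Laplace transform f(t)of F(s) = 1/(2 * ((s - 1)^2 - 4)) exp(t) * sinh(2 * t)/4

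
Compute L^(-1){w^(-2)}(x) x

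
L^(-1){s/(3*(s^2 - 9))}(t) cosh(3*t)/3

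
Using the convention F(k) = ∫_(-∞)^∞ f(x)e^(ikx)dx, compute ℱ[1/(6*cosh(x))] pi/(6*cosh(pi*k/2))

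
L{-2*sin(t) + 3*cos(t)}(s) 3*s/(s^2 + 1) - 2/(s^2 + 1)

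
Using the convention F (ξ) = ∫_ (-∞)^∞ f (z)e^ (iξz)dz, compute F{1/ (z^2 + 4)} pi*exp (-2*Abs (ξ))/2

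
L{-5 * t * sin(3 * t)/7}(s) -30 * s/(7 * (s^2 + 9)^2)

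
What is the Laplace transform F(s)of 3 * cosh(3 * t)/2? 3 * s/(2 * (s^2 - 9))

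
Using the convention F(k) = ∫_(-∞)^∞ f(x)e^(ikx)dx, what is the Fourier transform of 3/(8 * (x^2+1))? 3 * pi * exp(-Abs(k))/8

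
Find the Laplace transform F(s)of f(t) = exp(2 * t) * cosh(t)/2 (s - 2)/(2 * ((s - 2)^2 - 1))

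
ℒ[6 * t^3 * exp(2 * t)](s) 36/(s - 2)^4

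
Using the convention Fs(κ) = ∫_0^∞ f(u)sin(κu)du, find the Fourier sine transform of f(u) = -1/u -pi/2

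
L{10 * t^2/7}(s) 20/(7 * s^3)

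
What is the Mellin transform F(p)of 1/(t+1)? pi * csc(pi * p)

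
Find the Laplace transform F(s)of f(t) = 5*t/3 5/(3*s^2)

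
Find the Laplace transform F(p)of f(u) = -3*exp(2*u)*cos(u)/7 3*(2 - p)/(7*((p - 2)^2 + 1))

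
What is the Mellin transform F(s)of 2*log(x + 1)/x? -2*pi*csc(pi*s)/(s - 1)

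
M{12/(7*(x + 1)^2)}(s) -12*pi*(s - 1)/(7*sin(pi*s))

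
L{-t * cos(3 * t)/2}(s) (9 - s^2)/(2 * (s^2 + 9)^2)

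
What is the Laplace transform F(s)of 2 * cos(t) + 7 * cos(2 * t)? 7 * s/(s^2 + 4) + 2 * s/(s^2 + 1)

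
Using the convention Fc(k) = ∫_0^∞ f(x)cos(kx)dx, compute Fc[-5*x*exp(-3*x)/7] 5*(k^2 - 9)/(7*(k^2 + 9)^2)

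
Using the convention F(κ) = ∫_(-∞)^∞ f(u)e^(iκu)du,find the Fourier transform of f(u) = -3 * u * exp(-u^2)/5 -3 * I * sqrt(pi) * κ * exp(-κ^2/4)/10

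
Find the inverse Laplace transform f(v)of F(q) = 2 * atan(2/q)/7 2 * sin(2 * v)/(7 * v)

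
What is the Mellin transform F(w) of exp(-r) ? gamma(w) 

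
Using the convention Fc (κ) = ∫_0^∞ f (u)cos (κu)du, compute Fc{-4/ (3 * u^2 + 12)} -pi * exp (-2 * κ)/3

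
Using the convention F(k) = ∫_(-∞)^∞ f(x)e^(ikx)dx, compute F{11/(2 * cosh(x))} 11 * pi/(2 * cosh(pi * k/2))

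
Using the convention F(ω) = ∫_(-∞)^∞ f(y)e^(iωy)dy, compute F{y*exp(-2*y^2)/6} sqrt(2)*I*sqrt(pi)*ω*exp(-ω^2/8)/48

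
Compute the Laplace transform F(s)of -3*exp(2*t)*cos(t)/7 3*(2 - s)/(7*((s - 2)^2 + 1))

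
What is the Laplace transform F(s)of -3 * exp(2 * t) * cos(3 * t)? 3 * (2 - s)/((s - 2)^2 + 9)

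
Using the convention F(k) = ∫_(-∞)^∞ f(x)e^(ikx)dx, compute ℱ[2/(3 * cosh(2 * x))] pi/(3 * cosh(pi * k/4))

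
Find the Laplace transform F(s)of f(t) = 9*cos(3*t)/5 9*s/(5*(s^2 + 9))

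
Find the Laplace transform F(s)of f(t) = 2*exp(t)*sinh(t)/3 2/(3*s*(s - 2))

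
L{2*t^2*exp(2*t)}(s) 4/(s - 2)^3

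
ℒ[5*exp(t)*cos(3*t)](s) 5*(s - 1)/((s - 1)^2 + 9)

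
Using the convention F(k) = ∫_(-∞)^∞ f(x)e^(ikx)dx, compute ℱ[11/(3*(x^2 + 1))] 11*pi*exp(-Abs(k))/3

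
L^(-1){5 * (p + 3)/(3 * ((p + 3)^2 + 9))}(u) 5 * exp(-3 * u) * cos(3 * u)/3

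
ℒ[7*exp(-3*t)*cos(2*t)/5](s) 7*(s+3)/(5*((s+3)^2+4))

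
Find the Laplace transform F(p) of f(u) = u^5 120/p^6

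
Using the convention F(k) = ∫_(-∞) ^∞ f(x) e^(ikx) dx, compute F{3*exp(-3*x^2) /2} sqrt(3)*sqrt(pi)*exp(-k^2/12) /2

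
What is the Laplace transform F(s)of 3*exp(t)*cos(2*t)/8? 3*(s - 1)/(8*((s - 1)^2 + 4))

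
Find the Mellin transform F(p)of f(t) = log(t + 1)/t -pi*csc(pi*p)/(p - 1)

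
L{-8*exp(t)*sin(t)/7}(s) -8/(7*(s - 1)^2 + 7)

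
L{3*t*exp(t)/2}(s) 3/(2*(s - 1)^2)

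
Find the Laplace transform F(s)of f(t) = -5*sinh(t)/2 -5/(2*s^2 - 2)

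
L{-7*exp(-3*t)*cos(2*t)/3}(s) 7*(-s - 3)/(3*((s+3)^2+4))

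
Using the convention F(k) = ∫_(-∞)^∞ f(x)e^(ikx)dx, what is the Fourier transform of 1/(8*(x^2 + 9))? pi*exp(-3*Abs(k))/24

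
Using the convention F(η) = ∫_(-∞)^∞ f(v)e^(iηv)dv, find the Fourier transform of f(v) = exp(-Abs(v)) 2/(η^2 + 1)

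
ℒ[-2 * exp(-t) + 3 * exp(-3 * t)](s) 3/(s + 3) - 2/(s + 1)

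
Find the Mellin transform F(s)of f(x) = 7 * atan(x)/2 -7 * pi * sec(pi * s/2)/(4 * s)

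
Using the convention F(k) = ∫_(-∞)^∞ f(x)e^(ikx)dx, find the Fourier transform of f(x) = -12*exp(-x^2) -12*sqrt(pi)*exp(-k^2/4)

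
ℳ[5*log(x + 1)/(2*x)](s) -5*pi*csc(pi*s)/(2*s - 2)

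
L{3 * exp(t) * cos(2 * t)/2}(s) 3 * (s - 1)/(2 * ((s - 1)^2 + 4))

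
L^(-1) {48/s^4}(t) 8*t^3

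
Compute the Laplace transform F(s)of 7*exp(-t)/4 7/(4*(s + 1))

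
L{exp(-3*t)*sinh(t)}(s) 1/((s + 3)^2 - 1)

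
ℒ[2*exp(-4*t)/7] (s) 2/(7*(s+4))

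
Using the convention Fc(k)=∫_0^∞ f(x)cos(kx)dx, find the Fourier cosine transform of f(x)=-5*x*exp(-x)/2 5*(k^2 - 1)/(2*(k^2 + 1)^2)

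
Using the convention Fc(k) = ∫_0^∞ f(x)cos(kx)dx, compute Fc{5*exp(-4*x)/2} 10/(k^2 + 16)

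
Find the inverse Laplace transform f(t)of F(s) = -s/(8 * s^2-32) -cosh(2 * t)/8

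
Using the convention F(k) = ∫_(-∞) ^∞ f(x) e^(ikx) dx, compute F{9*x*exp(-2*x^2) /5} 9*sqrt(2)*I*sqrt(pi)*k*exp(-k^2/8) /40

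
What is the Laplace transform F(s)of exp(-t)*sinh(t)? 1/(s*(s + 2))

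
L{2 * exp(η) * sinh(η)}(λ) 2/(λ * (λ - 2))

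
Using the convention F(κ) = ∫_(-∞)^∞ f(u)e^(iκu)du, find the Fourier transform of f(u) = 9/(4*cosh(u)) 9*pi/(4*cosh(pi*κ/2))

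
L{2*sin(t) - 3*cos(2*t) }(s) 2/(s^2+1) - 3*s/(s^2+4) 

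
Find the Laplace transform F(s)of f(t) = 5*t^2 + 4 10/s^3 + 4/s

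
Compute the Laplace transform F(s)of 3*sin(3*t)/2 9/(2*(s^2 + 9))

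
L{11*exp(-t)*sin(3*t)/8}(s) 33/(8*((s + 1)^2 + 9))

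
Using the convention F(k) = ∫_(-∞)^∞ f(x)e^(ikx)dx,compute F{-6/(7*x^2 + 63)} -2*pi*exp(-3*Abs(k))/7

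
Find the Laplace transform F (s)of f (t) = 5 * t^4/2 60/s^5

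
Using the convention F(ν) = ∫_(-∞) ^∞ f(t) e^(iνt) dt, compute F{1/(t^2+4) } pi*exp(-2*Abs(ν) ) /2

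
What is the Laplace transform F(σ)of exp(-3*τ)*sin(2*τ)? 2/((σ + 3)^2 + 4)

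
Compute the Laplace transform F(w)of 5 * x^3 30/w^4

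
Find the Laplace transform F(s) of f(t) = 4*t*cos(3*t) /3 4*(s^2 - 9) /(3*(s^2+9) ^2) 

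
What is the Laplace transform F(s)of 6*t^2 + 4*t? 12/s^3 + 4/s^2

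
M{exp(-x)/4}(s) gamma(s)/4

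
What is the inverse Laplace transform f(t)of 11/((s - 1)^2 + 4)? 11*exp(t)*sin(2*t)/2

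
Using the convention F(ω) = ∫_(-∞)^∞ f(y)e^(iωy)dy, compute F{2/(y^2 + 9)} 2*pi*exp(-3*Abs(ω))/3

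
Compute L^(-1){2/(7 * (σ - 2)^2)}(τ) 2 * τ * exp(2 * τ)/7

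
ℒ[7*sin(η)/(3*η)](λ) 7*atan(1/λ)/3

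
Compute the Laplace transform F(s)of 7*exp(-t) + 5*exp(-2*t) 7/(s + 1) + 5/(s + 2)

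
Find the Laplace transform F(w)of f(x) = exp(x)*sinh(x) 1/(w*(w - 2))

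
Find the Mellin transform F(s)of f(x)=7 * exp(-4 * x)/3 7 * gamma(s)/(3 * 4^s)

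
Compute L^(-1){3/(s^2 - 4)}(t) 3*sinh(2*t)/2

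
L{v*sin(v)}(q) 2*q/(q^2+1)^2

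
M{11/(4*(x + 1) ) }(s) 11*pi*csc(pi*s) /4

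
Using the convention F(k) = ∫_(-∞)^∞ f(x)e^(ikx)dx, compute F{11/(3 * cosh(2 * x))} 11 * pi/(6 * cosh(pi * k/4))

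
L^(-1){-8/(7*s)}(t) -8/7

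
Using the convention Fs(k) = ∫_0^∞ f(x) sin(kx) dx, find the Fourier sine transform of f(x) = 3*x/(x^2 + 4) 3*pi*exp(-2*k) /2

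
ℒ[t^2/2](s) s^(-3)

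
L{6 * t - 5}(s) 6/s^2 - 5/s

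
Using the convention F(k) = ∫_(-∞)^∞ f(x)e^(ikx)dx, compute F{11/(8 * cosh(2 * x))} 11 * pi/(16 * cosh(pi * k/4))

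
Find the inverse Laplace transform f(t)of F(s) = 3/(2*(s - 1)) 3*exp(t)/2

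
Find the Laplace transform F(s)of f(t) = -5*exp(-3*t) -5/(s + 3)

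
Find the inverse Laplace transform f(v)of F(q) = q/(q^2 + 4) cos(2 * v)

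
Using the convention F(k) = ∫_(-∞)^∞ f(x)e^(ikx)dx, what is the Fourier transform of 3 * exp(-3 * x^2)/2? sqrt(3) * sqrt(pi) * exp(-k^2/12)/2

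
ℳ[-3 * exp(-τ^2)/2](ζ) -3 * gamma(ζ/2)/4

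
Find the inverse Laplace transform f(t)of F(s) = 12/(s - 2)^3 6*t^2*exp(2*t)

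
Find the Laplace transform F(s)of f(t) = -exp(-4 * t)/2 -1/(2 * s+8)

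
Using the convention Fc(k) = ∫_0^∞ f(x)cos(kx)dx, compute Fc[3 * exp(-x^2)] 3 * sqrt(pi) * exp(-k^2/4)/2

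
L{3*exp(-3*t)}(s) 3/(s + 3)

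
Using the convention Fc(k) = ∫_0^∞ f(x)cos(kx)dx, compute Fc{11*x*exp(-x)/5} 11*(1 - k^2)/(5*(k^2+1)^2)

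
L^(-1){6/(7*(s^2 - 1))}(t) 6*sinh(t)/7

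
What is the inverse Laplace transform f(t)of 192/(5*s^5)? 8*t^4/5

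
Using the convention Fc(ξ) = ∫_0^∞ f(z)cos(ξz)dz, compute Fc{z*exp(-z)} (1 - ξ^2)/(ξ^2 + 1)^2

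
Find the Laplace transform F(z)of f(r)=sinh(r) 1/(z^2 - 1)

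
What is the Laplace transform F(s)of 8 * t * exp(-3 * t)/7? 8/(7 * (s + 3)^2)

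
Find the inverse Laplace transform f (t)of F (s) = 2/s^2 2*t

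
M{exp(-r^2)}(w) gamma(w/2)/2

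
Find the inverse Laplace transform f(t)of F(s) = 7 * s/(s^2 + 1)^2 7 * t * sin(t)/2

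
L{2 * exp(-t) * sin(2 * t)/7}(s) 4/(7 * ((s+1)^2+4))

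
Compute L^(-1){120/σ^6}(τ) τ^5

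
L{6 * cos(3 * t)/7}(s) 6 * s/(7 * (s^2+9))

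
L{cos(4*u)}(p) p/(p^2 + 16)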